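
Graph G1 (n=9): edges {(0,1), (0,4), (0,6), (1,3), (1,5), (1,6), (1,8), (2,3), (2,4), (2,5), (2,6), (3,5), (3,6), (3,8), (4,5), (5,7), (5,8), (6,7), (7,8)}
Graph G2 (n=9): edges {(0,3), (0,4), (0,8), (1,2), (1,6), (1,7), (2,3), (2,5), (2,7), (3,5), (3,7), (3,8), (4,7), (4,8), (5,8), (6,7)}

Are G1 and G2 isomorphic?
No, not isomorphic

The graphs are NOT isomorphic.

Counting triangles (3-cliques): G1 has 10, G2 has 7.
Triangle count is an isomorphism invariant, so differing triangle counts rule out isomorphism.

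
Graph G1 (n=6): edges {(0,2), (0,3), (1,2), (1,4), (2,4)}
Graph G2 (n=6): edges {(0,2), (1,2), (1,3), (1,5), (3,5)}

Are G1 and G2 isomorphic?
Yes, isomorphic

The graphs are isomorphic.
One valid mapping φ: V(G1) → V(G2): 0→2, 1→3, 2→1, 3→0, 4→5, 5→4

Verify φ preserves adjacency — for each edge of G1, its image is an edge of G2:
  (0,2) → (φ(0),φ(2)) = (1,2) ∈ E(G2) ✓
  (0,3) → (φ(0),φ(3)) = (0,2) ∈ E(G2) ✓
  (1,2) → (φ(1),φ(2)) = (1,3) ∈ E(G2) ✓
  (1,4) → (φ(1),φ(4)) = (3,5) ∈ E(G2) ✓
  (2,4) → (φ(2),φ(4)) = (1,5) ∈ E(G2) ✓
All 5 edges of G1 map to edges of G2, and |E(G1)| = |E(G2)| = 5, so φ is a bijection on edges as well as vertices. Hence G1 ≅ G2.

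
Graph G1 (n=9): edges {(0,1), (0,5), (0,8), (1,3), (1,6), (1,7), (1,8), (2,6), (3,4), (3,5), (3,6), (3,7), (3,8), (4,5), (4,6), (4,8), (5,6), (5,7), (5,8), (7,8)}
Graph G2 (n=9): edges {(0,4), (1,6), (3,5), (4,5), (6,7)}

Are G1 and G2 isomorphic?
No, not isomorphic

The graphs are NOT isomorphic.

Connected components of G1: 1 component(s) with vertex sets [[0, 1, 2, 3, 4, 5, 6, 7, 8]], sizes [9].
Connected components of G2: 4 component(s) with vertex sets [[2], [8], [1, 6, 7], [0, 3, 4, 5]], sizes [1, 1, 3, 4].
The number of connected components (and the multiset of component sizes) is an isomorphism invariant — an isomorphism maps each component of G1 bijectively onto a component of G2. Since G1 has 1 component(s) and G2 has 4, they cannot be isomorphic.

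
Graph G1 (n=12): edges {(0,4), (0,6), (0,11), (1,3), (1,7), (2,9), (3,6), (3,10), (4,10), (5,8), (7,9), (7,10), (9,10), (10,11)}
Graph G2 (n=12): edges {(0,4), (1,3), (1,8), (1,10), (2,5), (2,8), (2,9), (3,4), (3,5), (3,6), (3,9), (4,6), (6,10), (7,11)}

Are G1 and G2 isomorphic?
Yes, isomorphic

The graphs are isomorphic.
One valid mapping φ: V(G1) → V(G2): 0→2, 1→10, 2→0, 3→1, 4→5, 5→7, 6→8, 7→6, 8→11, 9→4, 10→3, 11→9

Verify φ preserves adjacency — for each edge of G1, its image is an edge of G2:
  (0,4) → (φ(0),φ(4)) = (2,5) ∈ E(G2) ✓
  (0,6) → (φ(0),φ(6)) = (2,8) ∈ E(G2) ✓
  (0,11) → (φ(0),φ(11)) = (2,9) ∈ E(G2) ✓
  (1,3) → (φ(1),φ(3)) = (1,10) ∈ E(G2) ✓
  (1,7) → (φ(1),φ(7)) = (6,10) ∈ E(G2) ✓
  (2,9) → (φ(2),φ(9)) = (0,4) ∈ E(G2) ✓
  (3,6) → (φ(3),φ(6)) = (1,8) ∈ E(G2) ✓
  (3,10) → (φ(3),φ(10)) = (1,3) ∈ E(G2) ✓
  (4,10) → (φ(4),φ(10)) = (3,5) ∈ E(G2) ✓
  (5,8) → (φ(5),φ(8)) = (7,11) ∈ E(G2) ✓
  (7,9) → (φ(7),φ(9)) = (4,6) ∈ E(G2) ✓
  (7,10) → (φ(7),φ(10)) = (3,6) ∈ E(G2) ✓
  (9,10) → (φ(9),φ(10)) = (3,4) ∈ E(G2) ✓
  (10,11) → (φ(10),φ(11)) = (3,9) ∈ E(G2) ✓
All 14 edges of G1 map to edges of G2, and |E(G1)| = |E(G2)| = 14, so φ is a bijection on edges as well as vertices. Hence G1 ≅ G2.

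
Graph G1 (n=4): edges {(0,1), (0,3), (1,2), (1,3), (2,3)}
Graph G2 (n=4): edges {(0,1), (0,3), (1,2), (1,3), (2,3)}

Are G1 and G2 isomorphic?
Yes, isomorphic

The graphs are isomorphic.
One valid mapping φ: V(G1) → V(G2): 0→0, 1→3, 2→2, 3→1

Verify φ preserves adjacency — for each edge of G1, its image is an edge of G2:
  (0,1) → (φ(0),φ(1)) = (0,3) ∈ E(G2) ✓
  (0,3) → (φ(0),φ(3)) = (0,1) ∈ E(G2) ✓
  (1,2) → (φ(1),φ(2)) = (2,3) ∈ E(G2) ✓
  (1,3) → (φ(1),φ(3)) = (1,3) ∈ E(G2) ✓
  (2,3) → (φ(2),φ(3)) = (1,2) ∈ E(G2) ✓
All 5 edges of G1 map to edges of G2, and |E(G1)| = |E(G2)| = 5, so φ is a bijection on edges as well as vertices. Hence G1 ≅ G2.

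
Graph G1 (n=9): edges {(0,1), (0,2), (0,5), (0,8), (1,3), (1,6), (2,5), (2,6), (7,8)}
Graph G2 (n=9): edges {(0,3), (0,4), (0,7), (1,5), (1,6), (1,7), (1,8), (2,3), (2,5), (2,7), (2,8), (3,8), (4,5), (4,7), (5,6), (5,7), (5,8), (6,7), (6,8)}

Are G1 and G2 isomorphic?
No, not isomorphic

The graphs are NOT isomorphic.

Degrees in G1: deg(0)=4, deg(1)=3, deg(2)=3, deg(3)=1, deg(4)=0, deg(5)=2, deg(6)=2, deg(7)=1, deg(8)=2.
Sorted degree sequence of G1: [4, 3, 3, 2, 2, 2, 1, 1, 0].
Degrees in G2: deg(0)=3, deg(1)=4, deg(2)=4, deg(3)=3, deg(4)=3, deg(5)=6, deg(6)=4, deg(7)=6, deg(8)=5.
Sorted degree sequence of G2: [6, 6, 5, 4, 4, 4, 3, 3, 3].
The (sorted) degree sequence is an isomorphism invariant, so since G1 and G2 have different degree sequences they cannot be isomorphic.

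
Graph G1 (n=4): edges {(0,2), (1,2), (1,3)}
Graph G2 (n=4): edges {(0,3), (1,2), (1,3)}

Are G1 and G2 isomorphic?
Yes, isomorphic

The graphs are isomorphic.
One valid mapping φ: V(G1) → V(G2): 0→0, 1→1, 2→3, 3→2

Verify φ preserves adjacency — for each edge of G1, its image is an edge of G2:
  (0,2) → (φ(0),φ(2)) = (0,3) ∈ E(G2) ✓
  (1,2) → (φ(1),φ(2)) = (1,3) ∈ E(G2) ✓
  (1,3) → (φ(1),φ(3)) = (1,2) ∈ E(G2) ✓
All 3 edges of G1 map to edges of G2, and |E(G1)| = |E(G2)| = 3, so φ is a bijection on edges as well as vertices. Hence G1 ≅ G2.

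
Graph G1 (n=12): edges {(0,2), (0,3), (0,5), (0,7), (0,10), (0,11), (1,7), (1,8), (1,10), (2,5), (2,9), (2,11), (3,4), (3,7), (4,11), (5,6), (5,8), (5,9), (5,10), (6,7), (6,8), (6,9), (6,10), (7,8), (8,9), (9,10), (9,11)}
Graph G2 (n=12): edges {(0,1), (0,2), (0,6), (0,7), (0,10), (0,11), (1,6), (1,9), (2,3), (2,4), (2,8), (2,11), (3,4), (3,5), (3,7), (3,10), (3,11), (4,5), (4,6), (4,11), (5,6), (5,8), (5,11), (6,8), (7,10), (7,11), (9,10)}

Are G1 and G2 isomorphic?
Yes, isomorphic

The graphs are isomorphic.
One valid mapping φ: V(G1) → V(G2): 0→0, 1→8, 2→7, 3→1, 4→9, 5→11, 6→4, 7→6, 8→5, 9→3, 10→2, 11→10

Verify φ preserves adjacency — for each edge of G1, its image is an edge of G2:
  (0,2) → (φ(0),φ(2)) = (0,7) ∈ E(G2) ✓
  (0,3) → (φ(0),φ(3)) = (0,1) ∈ E(G2) ✓
  (0,5) → (φ(0),φ(5)) = (0,11) ∈ E(G2) ✓
  (0,7) → (φ(0),φ(7)) = (0,6) ∈ E(G2) ✓
  (0,10) → (φ(0),φ(10)) = (0,2) ∈ E(G2) ✓
  (0,11) → (φ(0),φ(11)) = (0,10) ∈ E(G2) ✓
  (1,7) → (φ(1),φ(7)) = (6,8) ∈ E(G2) ✓
  (1,8) → (φ(1),φ(8)) = (5,8) ∈ E(G2) ✓
  (1,10) → (φ(1),φ(10)) = (2,8) ∈ E(G2) ✓
  (2,5) → (φ(2),φ(5)) = (7,11) ∈ E(G2) ✓
  (2,9) → (φ(2),φ(9)) = (3,7) ∈ E(G2) ✓
  (2,11) → (φ(2),φ(11)) = (7,10) ∈ E(G2) ✓
  (3,4) → (φ(3),φ(4)) = (1,9) ∈ E(G2) ✓
  (3,7) → (φ(3),φ(7)) = (1,6) ∈ E(G2) ✓
  (4,11) → (φ(4),φ(11)) = (9,10) ∈ E(G2) ✓
  (5,6) → (φ(5),φ(6)) = (4,11) ∈ E(G2) ✓
  (5,8) → (φ(5),φ(8)) = (5,11) ∈ E(G2) ✓
  (5,9) → (φ(5),φ(9)) = (3,11) ∈ E(G2) ✓
  (5,10) → (φ(5),φ(10)) = (2,11) ∈ E(G2) ✓
  (6,7) → (φ(6),φ(7)) = (4,6) ∈ E(G2) ✓
  (6,8) → (φ(6),φ(8)) = (4,5) ∈ E(G2) ✓
  (6,9) → (φ(6),φ(9)) = (3,4) ∈ E(G2) ✓
  (6,10) → (φ(6),φ(10)) = (2,4) ∈ E(G2) ✓
  (7,8) → (φ(7),φ(8)) = (5,6) ∈ E(G2) ✓
  (8,9) → (φ(8),φ(9)) = (3,5) ∈ E(G2) ✓
  (9,10) → (φ(9),φ(10)) = (2,3) ∈ E(G2) ✓
  (9,11) → (φ(9),φ(11)) = (3,10) ∈ E(G2) ✓
All 27 edges of G1 map to edges of G2, and |E(G1)| = |E(G2)| = 27, so φ is a bijection on edges as well as vertices. Hence G1 ≅ G2.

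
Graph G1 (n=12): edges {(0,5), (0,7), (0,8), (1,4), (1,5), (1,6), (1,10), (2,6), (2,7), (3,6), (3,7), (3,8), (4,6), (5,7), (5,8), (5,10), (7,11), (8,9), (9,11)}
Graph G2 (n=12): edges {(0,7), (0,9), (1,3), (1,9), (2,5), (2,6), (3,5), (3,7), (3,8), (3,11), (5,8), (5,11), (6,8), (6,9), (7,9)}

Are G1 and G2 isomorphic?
No, not isomorphic

The graphs are NOT isomorphic.

Connected components of G1: 1 component(s) with vertex sets [[0, 1, 2, 3, 4, 5, 6, 7, 8, 9, 10, 11]], sizes [12].
Connected components of G2: 3 component(s) with vertex sets [[4], [10], [0, 1, 2, 3, 5, 6, 7, 8, 9, 11]], sizes [1, 1, 10].
The number of connected components (and the multiset of component sizes) is an isomorphism invariant — an isomorphism maps each component of G1 bijectively onto a component of G2. Since G1 has 1 component(s) and G2 has 3, they cannot be isomorphic.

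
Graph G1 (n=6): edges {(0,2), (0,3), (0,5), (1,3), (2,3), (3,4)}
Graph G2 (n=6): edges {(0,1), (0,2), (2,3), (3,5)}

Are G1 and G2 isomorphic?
No, not isomorphic

The graphs are NOT isomorphic.

Connected components of G1: 1 component(s) with vertex sets [[0, 1, 2, 3, 4, 5]], sizes [6].
Connected components of G2: 2 component(s) with vertex sets [[4], [0, 1, 2, 3, 5]], sizes [1, 5].
The number of connected components (and the multiset of component sizes) is an isomorphism invariant — an isomorphism maps each component of G1 bijectively onto a component of G2. Since G1 has 1 component(s) and G2 has 2, they cannot be isomorphic.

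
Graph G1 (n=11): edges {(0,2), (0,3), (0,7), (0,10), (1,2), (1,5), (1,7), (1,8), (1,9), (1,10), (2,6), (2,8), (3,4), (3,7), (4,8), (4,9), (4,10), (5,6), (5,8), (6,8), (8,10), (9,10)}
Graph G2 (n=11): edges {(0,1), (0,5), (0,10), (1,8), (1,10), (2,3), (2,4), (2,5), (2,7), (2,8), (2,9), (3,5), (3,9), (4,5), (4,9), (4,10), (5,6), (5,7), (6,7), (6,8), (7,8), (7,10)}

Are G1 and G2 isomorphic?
Yes, isomorphic

The graphs are isomorphic.
One valid mapping φ: V(G1) → V(G2): 0→10, 1→5, 2→4, 3→1, 4→8, 5→3, 6→9, 7→0, 8→2, 9→6, 10→7

Verify φ preserves adjacency — for each edge of G1, its image is an edge of G2:
  (0,2) → (φ(0),φ(2)) = (4,10) ∈ E(G2) ✓
  (0,3) → (φ(0),φ(3)) = (1,10) ∈ E(G2) ✓
  (0,7) → (φ(0),φ(7)) = (0,10) ∈ E(G2) ✓
  (0,10) → (φ(0),φ(10)) = (7,10) ∈ E(G2) ✓
  (1,2) → (φ(1),φ(2)) = (4,5) ∈ E(G2) ✓
  (1,5) → (φ(1),φ(5)) = (3,5) ∈ E(G2) ✓
  (1,7) → (φ(1),φ(7)) = (0,5) ∈ E(G2) ✓
  (1,8) → (φ(1),φ(8)) = (2,5) ∈ E(G2) ✓
  (1,9) → (φ(1),φ(9)) = (5,6) ∈ E(G2) ✓
  (1,10) → (φ(1),φ(10)) = (5,7) ∈ E(G2) ✓
  (2,6) → (φ(2),φ(6)) = (4,9) ∈ E(G2) ✓
  (2,8) → (φ(2),φ(8)) = (2,4) ∈ E(G2) ✓
  (3,4) → (φ(3),φ(4)) = (1,8) ∈ E(G2) ✓
  (3,7) → (φ(3),φ(7)) = (0,1) ∈ E(G2) ✓
  (4,8) → (φ(4),φ(8)) = (2,8) ∈ E(G2) ✓
  (4,9) → (φ(4),φ(9)) = (6,8) ∈ E(G2) ✓
  (4,10) → (φ(4),φ(10)) = (7,8) ∈ E(G2) ✓
  (5,6) → (φ(5),φ(6)) = (3,9) ∈ E(G2) ✓
  (5,8) → (φ(5),φ(8)) = (2,3) ∈ E(G2) ✓
  (6,8) → (φ(6),φ(8)) = (2,9) ∈ E(G2) ✓
  (8,10) → (φ(8),φ(10)) = (2,7) ∈ E(G2) ✓
  (9,10) → (φ(9),φ(10)) = (6,7) ∈ E(G2) ✓
All 22 edges of G1 map to edges of G2, and |E(G1)| = |E(G2)| = 22, so φ is a bijection on edges as well as vertices. Hence G1 ≅ G2.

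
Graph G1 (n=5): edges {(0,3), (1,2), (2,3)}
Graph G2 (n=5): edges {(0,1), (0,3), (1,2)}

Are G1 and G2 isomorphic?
Yes, isomorphic

The graphs are isomorphic.
One valid mapping φ: V(G1) → V(G2): 0→2, 1→3, 2→0, 3→1, 4→4

Verify φ preserves adjacency — for each edge of G1, its image is an edge of G2:
  (0,3) → (φ(0),φ(3)) = (1,2) ∈ E(G2) ✓
  (1,2) → (φ(1),φ(2)) = (0,3) ∈ E(G2) ✓
  (2,3) → (φ(2),φ(3)) = (0,1) ∈ E(G2) ✓
All 3 edges of G1 map to edges of G2, and |E(G1)| = |E(G2)| = 3, so φ is a bijection on edges as well as vertices. Hence G1 ≅ G2.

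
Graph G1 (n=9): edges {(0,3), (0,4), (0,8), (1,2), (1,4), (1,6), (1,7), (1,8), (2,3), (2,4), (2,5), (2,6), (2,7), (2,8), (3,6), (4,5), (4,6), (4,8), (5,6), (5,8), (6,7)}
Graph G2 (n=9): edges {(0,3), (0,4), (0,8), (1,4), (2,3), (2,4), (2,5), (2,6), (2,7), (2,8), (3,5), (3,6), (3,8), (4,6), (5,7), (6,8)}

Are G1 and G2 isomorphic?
No, not isomorphic

The graphs are NOT isomorphic.

Degrees in G1: deg(0)=3, deg(1)=5, deg(2)=7, deg(3)=3, deg(4)=6, deg(5)=4, deg(6)=6, deg(7)=3, deg(8)=5.
Sorted degree sequence of G1: [7, 6, 6, 5, 5, 4, 3, 3, 3].
Degrees in G2: deg(0)=3, deg(1)=1, deg(2)=6, deg(3)=5, deg(4)=4, deg(5)=3, deg(6)=4, deg(7)=2, deg(8)=4.
Sorted degree sequence of G2: [6, 5, 4, 4, 4, 3, 3, 2, 1].
The (sorted) degree sequence is an isomorphism invariant, so since G1 and G2 have different degree sequences they cannot be isomorphic.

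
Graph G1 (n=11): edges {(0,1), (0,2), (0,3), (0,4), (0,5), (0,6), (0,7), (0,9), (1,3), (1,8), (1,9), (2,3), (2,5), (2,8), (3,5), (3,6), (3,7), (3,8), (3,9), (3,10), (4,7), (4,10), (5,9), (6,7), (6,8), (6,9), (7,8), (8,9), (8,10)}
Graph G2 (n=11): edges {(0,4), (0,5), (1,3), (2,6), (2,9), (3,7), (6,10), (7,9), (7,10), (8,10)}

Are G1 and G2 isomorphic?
No, not isomorphic

The graphs are NOT isomorphic.

Connected components of G1: 1 component(s) with vertex sets [[0, 1, 2, 3, 4, 5, 6, 7, 8, 9, 10]], sizes [11].
Connected components of G2: 2 component(s) with vertex sets [[0, 4, 5], [1, 2, 3, 6, 7, 8, 9, 10]], sizes [3, 8].
The number of connected components (and the multiset of component sizes) is an isomorphism invariant — an isomorphism maps each component of G1 bijectively onto a component of G2. Since G1 has 1 component(s) and G2 has 2, they cannot be isomorphic.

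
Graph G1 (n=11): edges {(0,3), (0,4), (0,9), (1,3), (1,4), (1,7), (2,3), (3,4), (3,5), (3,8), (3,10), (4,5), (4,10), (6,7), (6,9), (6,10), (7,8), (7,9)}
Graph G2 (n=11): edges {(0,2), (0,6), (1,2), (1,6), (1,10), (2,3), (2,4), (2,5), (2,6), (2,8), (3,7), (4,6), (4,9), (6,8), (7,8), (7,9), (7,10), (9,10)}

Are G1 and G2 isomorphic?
Yes, isomorphic

The graphs are isomorphic.
One valid mapping φ: V(G1) → V(G2): 0→4, 1→8, 2→5, 3→2, 4→6, 5→0, 6→10, 7→7, 8→3, 9→9, 10→1

Verify φ preserves adjacency — for each edge of G1, its image is an edge of G2:
  (0,3) → (φ(0),φ(3)) = (2,4) ∈ E(G2) ✓
  (0,4) → (φ(0),φ(4)) = (4,6) ∈ E(G2) ✓
  (0,9) → (φ(0),φ(9)) = (4,9) ∈ E(G2) ✓
  (1,3) → (φ(1),φ(3)) = (2,8) ∈ E(G2) ✓
  (1,4) → (φ(1),φ(4)) = (6,8) ∈ E(G2) ✓
  (1,7) → (φ(1),φ(7)) = (7,8) ∈ E(G2) ✓
  (2,3) → (φ(2),φ(3)) = (2,5) ∈ E(G2) ✓
  (3,4) → (φ(3),φ(4)) = (2,6) ∈ E(G2) ✓
  (3,5) → (φ(3),φ(5)) = (0,2) ∈ E(G2) ✓
  (3,8) → (φ(3),φ(8)) = (2,3) ∈ E(G2) ✓
  (3,10) → (φ(3),φ(10)) = (1,2) ∈ E(G2) ✓
  (4,5) → (φ(4),φ(5)) = (0,6) ∈ E(G2) ✓
  (4,10) → (φ(4),φ(10)) = (1,6) ∈ E(G2) ✓
  (6,7) → (φ(6),φ(7)) = (7,10) ∈ E(G2) ✓
  (6,9) → (φ(6),φ(9)) = (9,10) ∈ E(G2) ✓
  (6,10) → (φ(6),φ(10)) = (1,10) ∈ E(G2) ✓
  (7,8) → (φ(7),φ(8)) = (3,7) ∈ E(G2) ✓
  (7,9) → (φ(7),φ(9)) = (7,9) ∈ E(G2) ✓
All 18 edges of G1 map to edges of G2, and |E(G1)| = |E(G2)| = 18, so φ is a bijection on edges as well as vertices. Hence G1 ≅ G2.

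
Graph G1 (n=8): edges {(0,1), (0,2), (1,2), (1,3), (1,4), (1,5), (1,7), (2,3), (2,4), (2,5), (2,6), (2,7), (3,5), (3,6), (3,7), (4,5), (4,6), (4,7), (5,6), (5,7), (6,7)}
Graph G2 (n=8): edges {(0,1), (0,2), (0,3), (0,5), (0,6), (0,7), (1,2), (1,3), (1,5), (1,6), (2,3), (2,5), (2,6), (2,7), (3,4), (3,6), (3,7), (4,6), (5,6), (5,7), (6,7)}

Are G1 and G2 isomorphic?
Yes, isomorphic

The graphs are isomorphic.
One valid mapping φ: V(G1) → V(G2): 0→4, 1→3, 2→6, 3→1, 4→7, 5→2, 6→5, 7→0

Verify φ preserves adjacency — for each edge of G1, its image is an edge of G2:
  (0,1) → (φ(0),φ(1)) = (3,4) ∈ E(G2) ✓
  (0,2) → (φ(0),φ(2)) = (4,6) ∈ E(G2) ✓
  (1,2) → (φ(1),φ(2)) = (3,6) ∈ E(G2) ✓
  (1,3) → (φ(1),φ(3)) = (1,3) ∈ E(G2) ✓
  (1,4) → (φ(1),φ(4)) = (3,7) ∈ E(G2) ✓
  (1,5) → (φ(1),φ(5)) = (2,3) ∈ E(G2) ✓
  (1,7) → (φ(1),φ(7)) = (0,3) ∈ E(G2) ✓
  (2,3) → (φ(2),φ(3)) = (1,6) ∈ E(G2) ✓
  (2,4) → (φ(2),φ(4)) = (6,7) ∈ E(G2) ✓
  (2,5) → (φ(2),φ(5)) = (2,6) ∈ E(G2) ✓
  (2,6) → (φ(2),φ(6)) = (5,6) ∈ E(G2) ✓
  (2,7) → (φ(2),φ(7)) = (0,6) ∈ E(G2) ✓
  (3,5) → (φ(3),φ(5)) = (1,2) ∈ E(G2) ✓
  (3,6) → (φ(3),φ(6)) = (1,5) ∈ E(G2) ✓
  (3,7) → (φ(3),φ(7)) = (0,1) ∈ E(G2) ✓
  (4,5) → (φ(4),φ(5)) = (2,7) ∈ E(G2) ✓
  (4,6) → (φ(4),φ(6)) = (5,7) ∈ E(G2) ✓
  (4,7) → (φ(4),φ(7)) = (0,7) ∈ E(G2) ✓
  (5,6) → (φ(5),φ(6)) = (2,5) ∈ E(G2) ✓
  (5,7) → (φ(5),φ(7)) = (0,2) ∈ E(G2) ✓
  (6,7) → (φ(6),φ(7)) = (0,5) ∈ E(G2) ✓
All 21 edges of G1 map to edges of G2, and |E(G1)| = |E(G2)| = 21, so φ is a bijection on edges as well as vertices. Hence G1 ≅ G2.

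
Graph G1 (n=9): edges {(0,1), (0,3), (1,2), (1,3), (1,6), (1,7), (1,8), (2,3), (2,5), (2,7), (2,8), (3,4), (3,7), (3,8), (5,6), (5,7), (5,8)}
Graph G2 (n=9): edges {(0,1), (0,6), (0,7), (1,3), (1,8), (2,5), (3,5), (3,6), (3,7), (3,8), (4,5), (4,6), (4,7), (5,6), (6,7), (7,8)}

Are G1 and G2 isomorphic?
No, not isomorphic

The graphs are NOT isomorphic.

Counting triangles (3-cliques): G1 has 10, G2 has 7.
Triangle count is an isomorphism invariant, so differing triangle counts rule out isomorphism.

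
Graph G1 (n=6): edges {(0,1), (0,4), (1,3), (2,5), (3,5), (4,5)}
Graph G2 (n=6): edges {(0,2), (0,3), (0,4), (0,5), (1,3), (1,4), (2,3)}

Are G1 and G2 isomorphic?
No, not isomorphic

The graphs are NOT isomorphic.

Counting triangles (3-cliques): G1 has 0, G2 has 1.
Triangle count is an isomorphism invariant, so differing triangle counts rule out isomorphism.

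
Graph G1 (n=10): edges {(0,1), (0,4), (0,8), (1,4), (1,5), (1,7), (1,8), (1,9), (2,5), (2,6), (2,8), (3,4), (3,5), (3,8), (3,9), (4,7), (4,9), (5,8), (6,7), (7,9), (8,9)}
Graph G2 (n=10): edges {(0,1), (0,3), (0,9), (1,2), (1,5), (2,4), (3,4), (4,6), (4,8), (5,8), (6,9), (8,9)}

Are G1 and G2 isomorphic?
No, not isomorphic

The graphs are NOT isomorphic.

Connected components of G1: 1 component(s) with vertex sets [[0, 1, 2, 3, 4, 5, 6, 7, 8, 9]], sizes [10].
Connected components of G2: 2 component(s) with vertex sets [[7], [0, 1, 2, 3, 4, 5, 6, 8, 9]], sizes [1, 9].
The number of connected components (and the multiset of component sizes) is an isomorphism invariant — an isomorphism maps each component of G1 bijectively onto a component of G2. Since G1 has 1 component(s) and G2 has 2, they cannot be isomorphic.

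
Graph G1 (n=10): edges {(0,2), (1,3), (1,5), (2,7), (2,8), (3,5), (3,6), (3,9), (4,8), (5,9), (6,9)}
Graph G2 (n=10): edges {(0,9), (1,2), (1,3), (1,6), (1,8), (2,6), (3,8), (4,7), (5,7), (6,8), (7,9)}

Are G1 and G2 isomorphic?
Yes, isomorphic

The graphs are isomorphic.
One valid mapping φ: V(G1) → V(G2): 0→4, 1→3, 2→7, 3→1, 4→0, 5→8, 6→2, 7→5, 8→9, 9→6

Verify φ preserves adjacency — for each edge of G1, its image is an edge of G2:
  (0,2) → (φ(0),φ(2)) = (4,7) ∈ E(G2) ✓
  (1,3) → (φ(1),φ(3)) = (1,3) ∈ E(G2) ✓
  (1,5) → (φ(1),φ(5)) = (3,8) ∈ E(G2) ✓
  (2,7) → (φ(2),φ(7)) = (5,7) ∈ E(G2) ✓
  (2,8) → (φ(2),φ(8)) = (7,9) ∈ E(G2) ✓
  (3,5) → (φ(3),φ(5)) = (1,8) ∈ E(G2) ✓
  (3,6) → (φ(3),φ(6)) = (1,2) ∈ E(G2) ✓
  (3,9) → (φ(3),φ(9)) = (1,6) ∈ E(G2) ✓
  (4,8) → (φ(4),φ(8)) = (0,9) ∈ E(G2) ✓
  (5,9) → (φ(5),φ(9)) = (6,8) ∈ E(G2) ✓
  (6,9) → (φ(6),φ(9)) = (2,6) ∈ E(G2) ✓
All 11 edges of G1 map to edges of G2, and |E(G1)| = |E(G2)| = 11, so φ is a bijection on edges as well as vertices. Hence G1 ≅ G2.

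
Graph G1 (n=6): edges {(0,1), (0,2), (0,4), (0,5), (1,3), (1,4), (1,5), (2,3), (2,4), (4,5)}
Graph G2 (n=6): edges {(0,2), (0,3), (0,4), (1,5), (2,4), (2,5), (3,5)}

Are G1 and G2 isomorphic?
No, not isomorphic

The graphs are NOT isomorphic.

Counting triangles (3-cliques): G1 has 5, G2 has 1.
Triangle count is an isomorphism invariant, so differing triangle counts rule out isomorphism.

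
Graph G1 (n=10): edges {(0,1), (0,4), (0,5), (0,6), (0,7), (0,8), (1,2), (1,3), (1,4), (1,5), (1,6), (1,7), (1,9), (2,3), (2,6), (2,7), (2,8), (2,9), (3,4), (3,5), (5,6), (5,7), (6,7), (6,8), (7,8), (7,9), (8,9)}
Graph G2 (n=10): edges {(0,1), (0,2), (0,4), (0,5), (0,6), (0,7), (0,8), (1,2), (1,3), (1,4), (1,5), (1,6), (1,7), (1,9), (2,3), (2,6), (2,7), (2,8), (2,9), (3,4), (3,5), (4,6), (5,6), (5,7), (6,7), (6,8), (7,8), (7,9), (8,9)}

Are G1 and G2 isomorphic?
No, not isomorphic

The graphs are NOT isomorphic.

Counting edges: G1 has 27 edge(s); G2 has 29 edge(s).
Edge count is an isomorphism invariant (a bijection on vertices induces a bijection on edges), so differing edge counts rule out isomorphism.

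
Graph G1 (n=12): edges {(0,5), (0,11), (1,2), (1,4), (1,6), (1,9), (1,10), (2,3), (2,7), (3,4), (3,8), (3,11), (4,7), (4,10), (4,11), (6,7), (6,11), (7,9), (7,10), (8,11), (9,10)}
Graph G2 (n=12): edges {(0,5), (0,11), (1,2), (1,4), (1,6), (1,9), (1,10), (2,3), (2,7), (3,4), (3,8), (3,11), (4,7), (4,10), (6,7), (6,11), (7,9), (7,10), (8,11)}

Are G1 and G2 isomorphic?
No, not isomorphic

The graphs are NOT isomorphic.

Counting edges: G1 has 21 edge(s); G2 has 19 edge(s).
Edge count is an isomorphism invariant (a bijection on vertices induces a bijection on edges), so differing edge counts rule out isomorphism.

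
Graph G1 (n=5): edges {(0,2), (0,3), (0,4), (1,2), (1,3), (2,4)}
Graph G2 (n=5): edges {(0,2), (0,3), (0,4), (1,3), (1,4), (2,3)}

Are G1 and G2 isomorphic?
Yes, isomorphic

The graphs are isomorphic.
One valid mapping φ: V(G1) → V(G2): 0→0, 1→1, 2→3, 3→4, 4→2

Verify φ preserves adjacency — for each edge of G1, its image is an edge of G2:
  (0,2) → (φ(0),φ(2)) = (0,3) ∈ E(G2) ✓
  (0,3) → (φ(0),φ(3)) = (0,4) ∈ E(G2) ✓
  (0,4) → (φ(0),φ(4)) = (0,2) ∈ E(G2) ✓
  (1,2) → (φ(1),φ(2)) = (1,3) ∈ E(G2) ✓
  (1,3) → (φ(1),φ(3)) = (1,4) ∈ E(G2) ✓
  (2,4) → (φ(2),φ(4)) = (2,3) ∈ E(G2) ✓
All 6 edges of G1 map to edges of G2, and |E(G1)| = |E(G2)| = 6, so φ is a bijection on edges as well as vertices. Hence G1 ≅ G2.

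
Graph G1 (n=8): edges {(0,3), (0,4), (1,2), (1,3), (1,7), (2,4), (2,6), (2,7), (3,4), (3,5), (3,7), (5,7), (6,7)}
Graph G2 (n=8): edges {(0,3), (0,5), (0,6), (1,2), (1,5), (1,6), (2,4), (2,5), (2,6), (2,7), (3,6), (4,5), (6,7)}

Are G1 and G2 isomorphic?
Yes, isomorphic

The graphs are isomorphic.
One valid mapping φ: V(G1) → V(G2): 0→3, 1→1, 2→5, 3→6, 4→0, 5→7, 6→4, 7→2

Verify φ preserves adjacency — for each edge of G1, its image is an edge of G2:
  (0,3) → (φ(0),φ(3)) = (3,6) ∈ E(G2) ✓
  (0,4) → (φ(0),φ(4)) = (0,3) ∈ E(G2) ✓
  (1,2) → (φ(1),φ(2)) = (1,5) ∈ E(G2) ✓
  (1,3) → (φ(1),φ(3)) = (1,6) ∈ E(G2) ✓
  (1,7) → (φ(1),φ(7)) = (1,2) ∈ E(G2) ✓
  (2,4) → (φ(2),φ(4)) = (0,5) ∈ E(G2) ✓
  (2,6) → (φ(2),φ(6)) = (4,5) ∈ E(G2) ✓
  (2,7) → (φ(2),φ(7)) = (2,5) ∈ E(G2) ✓
  (3,4) → (φ(3),φ(4)) = (0,6) ∈ E(G2) ✓
  (3,5) → (φ(3),φ(5)) = (6,7) ∈ E(G2) ✓
  (3,7) → (φ(3),φ(7)) = (2,6) ∈ E(G2) ✓
  (5,7) → (φ(5),φ(7)) = (2,7) ∈ E(G2) ✓
  (6,7) → (φ(6),φ(7)) = (2,4) ∈ E(G2) ✓
All 13 edges of G1 map to edges of G2, and |E(G1)| = |E(G2)| = 13, so φ is a bijection on edges as well as vertices. Hence G1 ≅ G2.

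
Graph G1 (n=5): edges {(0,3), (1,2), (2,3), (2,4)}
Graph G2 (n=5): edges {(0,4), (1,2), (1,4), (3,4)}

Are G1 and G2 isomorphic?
Yes, isomorphic

The graphs are isomorphic.
One valid mapping φ: V(G1) → V(G2): 0→2, 1→0, 2→4, 3→1, 4→3

Verify φ preserves adjacency — for each edge of G1, its image is an edge of G2:
  (0,3) → (φ(0),φ(3)) = (1,2) ∈ E(G2) ✓
  (1,2) → (φ(1),φ(2)) = (0,4) ∈ E(G2) ✓
  (2,3) → (φ(2),φ(3)) = (1,4) ∈ E(G2) ✓
  (2,4) → (φ(2),φ(4)) = (3,4) ∈ E(G2) ✓
All 4 edges of G1 map to edges of G2, and |E(G1)| = |E(G2)| = 4, so φ is a bijection on edges as well as vertices. Hence G1 ≅ G2.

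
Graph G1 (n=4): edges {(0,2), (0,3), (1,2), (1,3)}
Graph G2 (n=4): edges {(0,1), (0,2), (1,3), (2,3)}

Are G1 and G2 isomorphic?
Yes, isomorphic

The graphs are isomorphic.
One valid mapping φ: V(G1) → V(G2): 0→0, 1→3, 2→2, 3→1

Verify φ preserves adjacency — for each edge of G1, its image is an edge of G2:
  (0,2) → (φ(0),φ(2)) = (0,2) ∈ E(G2) ✓
  (0,3) → (φ(0),φ(3)) = (0,1) ∈ E(G2) ✓
  (1,2) → (φ(1),φ(2)) = (2,3) ∈ E(G2) ✓
  (1,3) → (φ(1),φ(3)) = (1,3) ∈ E(G2) ✓
All 4 edges of G1 map to edges of G2, and |E(G1)| = |E(G2)| = 4, so φ is a bijection on edges as well as vertices. Hence G1 ≅ G2.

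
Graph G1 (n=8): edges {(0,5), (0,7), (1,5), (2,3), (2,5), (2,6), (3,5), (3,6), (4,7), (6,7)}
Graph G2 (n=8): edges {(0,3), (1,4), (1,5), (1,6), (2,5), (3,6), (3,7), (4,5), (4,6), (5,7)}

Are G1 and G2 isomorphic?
Yes, isomorphic

The graphs are isomorphic.
One valid mapping φ: V(G1) → V(G2): 0→7, 1→2, 2→1, 3→4, 4→0, 5→5, 6→6, 7→3

Verify φ preserves adjacency — for each edge of G1, its image is an edge of G2:
  (0,5) → (φ(0),φ(5)) = (5,7) ∈ E(G2) ✓
  (0,7) → (φ(0),φ(7)) = (3,7) ∈ E(G2) ✓
  (1,5) → (φ(1),φ(5)) = (2,5) ∈ E(G2) ✓
  (2,3) → (φ(2),φ(3)) = (1,4) ∈ E(G2) ✓
  (2,5) → (φ(2),φ(5)) = (1,5) ∈ E(G2) ✓
  (2,6) → (φ(2),φ(6)) = (1,6) ∈ E(G2) ✓
  (3,5) → (φ(3),φ(5)) = (4,5) ∈ E(G2) ✓
  (3,6) → (φ(3),φ(6)) = (4,6) ∈ E(G2) ✓
  (4,7) → (φ(4),φ(7)) = (0,3) ∈ E(G2) ✓
  (6,7) → (φ(6),φ(7)) = (3,6) ∈ E(G2) ✓
All 10 edges of G1 map to edges of G2, and |E(G1)| = |E(G2)| = 10, so φ is a bijection on edges as well as vertices. Hence G1 ≅ G2.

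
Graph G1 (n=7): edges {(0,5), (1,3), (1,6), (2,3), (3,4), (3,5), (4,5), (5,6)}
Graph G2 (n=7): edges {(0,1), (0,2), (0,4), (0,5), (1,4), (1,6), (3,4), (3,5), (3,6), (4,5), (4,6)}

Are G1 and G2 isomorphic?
No, not isomorphic

The graphs are NOT isomorphic.

Degrees in G1: deg(0)=1, deg(1)=2, deg(2)=1, deg(3)=4, deg(4)=2, deg(5)=4, deg(6)=2.
Sorted degree sequence of G1: [4, 4, 2, 2, 2, 1, 1].
Degrees in G2: deg(0)=4, deg(1)=3, deg(2)=1, deg(3)=3, deg(4)=5, deg(5)=3, deg(6)=3.
Sorted degree sequence of G2: [5, 4, 3, 3, 3, 3, 1].
The (sorted) degree sequence is an isomorphism invariant, so since G1 and G2 have different degree sequences they cannot be isomorphic.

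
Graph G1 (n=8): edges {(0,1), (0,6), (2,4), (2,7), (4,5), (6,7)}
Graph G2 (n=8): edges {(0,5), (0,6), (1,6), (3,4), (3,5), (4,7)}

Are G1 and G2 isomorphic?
Yes, isomorphic

The graphs are isomorphic.
One valid mapping φ: V(G1) → V(G2): 0→4, 1→7, 2→0, 3→2, 4→6, 5→1, 6→3, 7→5

Verify φ preserves adjacency — for each edge of G1, its image is an edge of G2:
  (0,1) → (φ(0),φ(1)) = (4,7) ∈ E(G2) ✓
  (0,6) → (φ(0),φ(6)) = (3,4) ∈ E(G2) ✓
  (2,4) → (φ(2),φ(4)) = (0,6) ∈ E(G2) ✓
  (2,7) → (φ(2),φ(7)) = (0,5) ∈ E(G2) ✓
  (4,5) → (φ(4),φ(5)) = (1,6) ∈ E(G2) ✓
  (6,7) → (φ(6),φ(7)) = (3,5) ∈ E(G2) ✓
All 6 edges of G1 map to edges of G2, and |E(G1)| = |E(G2)| = 6, so φ is a bijection on edges as well as vertices. Hence G1 ≅ G2.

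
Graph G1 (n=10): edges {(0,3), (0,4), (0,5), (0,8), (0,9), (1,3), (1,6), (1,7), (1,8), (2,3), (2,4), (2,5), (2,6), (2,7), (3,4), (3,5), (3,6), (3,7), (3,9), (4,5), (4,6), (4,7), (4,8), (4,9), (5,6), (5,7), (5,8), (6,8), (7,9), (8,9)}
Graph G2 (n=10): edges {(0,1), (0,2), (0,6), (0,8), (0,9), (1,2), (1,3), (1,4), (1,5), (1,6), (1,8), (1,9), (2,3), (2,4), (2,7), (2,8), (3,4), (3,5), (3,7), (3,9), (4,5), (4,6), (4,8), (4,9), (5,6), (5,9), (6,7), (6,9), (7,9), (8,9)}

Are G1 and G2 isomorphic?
Yes, isomorphic

The graphs are isomorphic.
One valid mapping φ: V(G1) → V(G2): 0→8, 1→7, 2→5, 3→9, 4→1, 5→4, 6→3, 7→6, 8→2, 9→0

Verify φ preserves adjacency — for each edge of G1, its image is an edge of G2:
  (0,3) → (φ(0),φ(3)) = (8,9) ∈ E(G2) ✓
  (0,4) → (φ(0),φ(4)) = (1,8) ∈ E(G2) ✓
  (0,5) → (φ(0),φ(5)) = (4,8) ∈ E(G2) ✓
  (0,8) → (φ(0),φ(8)) = (2,8) ∈ E(G2) ✓
  (0,9) → (φ(0),φ(9)) = (0,8) ∈ E(G2) ✓
  (1,3) → (φ(1),φ(3)) = (7,9) ∈ E(G2) ✓
  (1,6) → (φ(1),φ(6)) = (3,7) ∈ E(G2) ✓
  (1,7) → (φ(1),φ(7)) = (6,7) ∈ E(G2) ✓
  (1,8) → (φ(1),φ(8)) = (2,7) ∈ E(G2) ✓
  (2,3) → (φ(2),φ(3)) = (5,9) ∈ E(G2) ✓
  (2,4) → (φ(2),φ(4)) = (1,5) ∈ E(G2) ✓
  (2,5) → (φ(2),φ(5)) = (4,5) ∈ E(G2) ✓
  (2,6) → (φ(2),φ(6)) = (3,5) ∈ E(G2) ✓
  (2,7) → (φ(2),φ(7)) = (5,6) ∈ E(G2) ✓
  (3,4) → (φ(3),φ(4)) = (1,9) ∈ E(G2) ✓
  (3,5) → (φ(3),φ(5)) = (4,9) ∈ E(G2) ✓
  (3,6) → (φ(3),φ(6)) = (3,9) ∈ E(G2) ✓
  (3,7) → (φ(3),φ(7)) = (6,9) ∈ E(G2) ✓
  (3,9) → (φ(3),φ(9)) = (0,9) ∈ E(G2) ✓
  (4,5) → (φ(4),φ(5)) = (1,4) ∈ E(G2) ✓
  (4,6) → (φ(4),φ(6)) = (1,3) ∈ E(G2) ✓
  (4,7) → (φ(4),φ(7)) = (1,6) ∈ E(G2) ✓
  (4,8) → (φ(4),φ(8)) = (1,2) ∈ E(G2) ✓
  (4,9) → (φ(4),φ(9)) = (0,1) ∈ E(G2) ✓
  (5,6) → (φ(5),φ(6)) = (3,4) ∈ E(G2) ✓
  (5,7) → (φ(5),φ(7)) = (4,6) ∈ E(G2) ✓
  (5,8) → (φ(5),φ(8)) = (2,4) ∈ E(G2) ✓
  (6,8) → (φ(6),φ(8)) = (2,3) ∈ E(G2) ✓
  (7,9) → (φ(7),φ(9)) = (0,6) ∈ E(G2) ✓
  (8,9) → (φ(8),φ(9)) = (0,2) ∈ E(G2) ✓
All 30 edges of G1 map to edges of G2, and |E(G1)| = |E(G2)| = 30, so φ is a bijection on edges as well as vertices. Hence G1 ≅ G2.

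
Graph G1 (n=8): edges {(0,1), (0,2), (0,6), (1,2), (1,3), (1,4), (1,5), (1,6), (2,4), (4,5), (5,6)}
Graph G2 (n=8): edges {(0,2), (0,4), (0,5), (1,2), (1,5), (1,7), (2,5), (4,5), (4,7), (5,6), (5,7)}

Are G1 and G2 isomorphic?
Yes, isomorphic

The graphs are isomorphic.
One valid mapping φ: V(G1) → V(G2): 0→4, 1→5, 2→0, 3→6, 4→2, 5→1, 6→7, 7→3

Verify φ preserves adjacency — for each edge of G1, its image is an edge of G2:
  (0,1) → (φ(0),φ(1)) = (4,5) ∈ E(G2) ✓
  (0,2) → (φ(0),φ(2)) = (0,4) ∈ E(G2) ✓
  (0,6) → (φ(0),φ(6)) = (4,7) ∈ E(G2) ✓
  (1,2) → (φ(1),φ(2)) = (0,5) ∈ E(G2) ✓
  (1,3) → (φ(1),φ(3)) = (5,6) ∈ E(G2) ✓
  (1,4) → (φ(1),φ(4)) = (2,5) ∈ E(G2) ✓
  (1,5) → (φ(1),φ(5)) = (1,5) ∈ E(G2) ✓
  (1,6) → (φ(1),φ(6)) = (5,7) ∈ E(G2) ✓
  (2,4) → (φ(2),φ(4)) = (0,2) ∈ E(G2) ✓
  (4,5) → (φ(4),φ(5)) = (1,2) ∈ E(G2) ✓
  (5,6) → (φ(5),φ(6)) = (1,7) ∈ E(G2) ✓
All 11 edges of G1 map to edges of G2, and |E(G1)| = |E(G2)| = 11, so φ is a bijection on edges as well as vertices. Hence G1 ≅ G2.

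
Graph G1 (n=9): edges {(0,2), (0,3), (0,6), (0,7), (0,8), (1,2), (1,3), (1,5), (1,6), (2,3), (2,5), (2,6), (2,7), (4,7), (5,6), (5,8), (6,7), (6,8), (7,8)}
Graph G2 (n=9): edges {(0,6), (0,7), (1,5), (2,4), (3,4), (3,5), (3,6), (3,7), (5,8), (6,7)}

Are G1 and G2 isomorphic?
No, not isomorphic

The graphs are NOT isomorphic.

Counting triangles (3-cliques): G1 has 14, G2 has 2.
Triangle count is an isomorphism invariant, so differing triangle counts rule out isomorphism.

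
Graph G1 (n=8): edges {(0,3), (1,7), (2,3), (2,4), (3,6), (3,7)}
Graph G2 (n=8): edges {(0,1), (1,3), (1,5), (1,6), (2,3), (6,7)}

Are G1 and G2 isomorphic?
Yes, isomorphic

The graphs are isomorphic.
One valid mapping φ: V(G1) → V(G2): 0→5, 1→2, 2→6, 3→1, 4→7, 5→4, 6→0, 7→3

Verify φ preserves adjacency — for each edge of G1, its image is an edge of G2:
  (0,3) → (φ(0),φ(3)) = (1,5) ∈ E(G2) ✓
  (1,7) → (φ(1),φ(7)) = (2,3) ∈ E(G2) ✓
  (2,3) → (φ(2),φ(3)) = (1,6) ∈ E(G2) ✓
  (2,4) → (φ(2),φ(4)) = (6,7) ∈ E(G2) ✓
  (3,6) → (φ(3),φ(6)) = (0,1) ∈ E(G2) ✓
  (3,7) → (φ(3),φ(7)) = (1,3) ∈ E(G2) ✓
All 6 edges of G1 map to edges of G2, and |E(G1)| = |E(G2)| = 6, so φ is a bijection on edges as well as vertices. Hence G1 ≅ G2.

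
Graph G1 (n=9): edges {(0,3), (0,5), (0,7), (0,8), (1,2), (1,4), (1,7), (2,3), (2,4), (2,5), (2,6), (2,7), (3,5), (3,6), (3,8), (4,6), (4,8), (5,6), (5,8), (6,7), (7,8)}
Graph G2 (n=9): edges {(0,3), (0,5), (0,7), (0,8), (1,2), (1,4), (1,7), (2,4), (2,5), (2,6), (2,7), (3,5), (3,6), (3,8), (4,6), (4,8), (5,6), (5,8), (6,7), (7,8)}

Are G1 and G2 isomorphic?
No, not isomorphic

The graphs are NOT isomorphic.

Counting edges: G1 has 21 edge(s); G2 has 20 edge(s).
Edge count is an isomorphism invariant (a bijection on vertices induces a bijection on edges), so differing edge counts rule out isomorphism.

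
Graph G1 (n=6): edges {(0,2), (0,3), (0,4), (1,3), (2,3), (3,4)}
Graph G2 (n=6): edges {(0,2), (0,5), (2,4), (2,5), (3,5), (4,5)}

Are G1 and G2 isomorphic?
Yes, isomorphic

The graphs are isomorphic.
One valid mapping φ: V(G1) → V(G2): 0→2, 1→3, 2→0, 3→5, 4→4, 5→1

Verify φ preserves adjacency — for each edge of G1, its image is an edge of G2:
  (0,2) → (φ(0),φ(2)) = (0,2) ∈ E(G2) ✓
  (0,3) → (φ(0),φ(3)) = (2,5) ∈ E(G2) ✓
  (0,4) → (φ(0),φ(4)) = (2,4) ∈ E(G2) ✓
  (1,3) → (φ(1),φ(3)) = (3,5) ∈ E(G2) ✓
  (2,3) → (φ(2),φ(3)) = (0,5) ∈ E(G2) ✓
  (3,4) → (φ(3),φ(4)) = (4,5) ∈ E(G2) ✓
All 6 edges of G1 map to edges of G2, and |E(G1)| = |E(G2)| = 6, so φ is a bijection on edges as well as vertices. Hence G1 ≅ G2.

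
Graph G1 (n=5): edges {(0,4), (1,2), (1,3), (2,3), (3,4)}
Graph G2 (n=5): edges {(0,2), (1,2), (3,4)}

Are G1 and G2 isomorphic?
No, not isomorphic

The graphs are NOT isomorphic.

Degrees in G1: deg(0)=1, deg(1)=2, deg(2)=2, deg(3)=3, deg(4)=2.
Sorted degree sequence of G1: [3, 2, 2, 2, 1].
Degrees in G2: deg(0)=1, deg(1)=1, deg(2)=2, deg(3)=1, deg(4)=1.
Sorted degree sequence of G2: [2, 1, 1, 1, 1].
The (sorted) degree sequence is an isomorphism invariant, so since G1 and G2 have different degree sequences they cannot be isomorphic.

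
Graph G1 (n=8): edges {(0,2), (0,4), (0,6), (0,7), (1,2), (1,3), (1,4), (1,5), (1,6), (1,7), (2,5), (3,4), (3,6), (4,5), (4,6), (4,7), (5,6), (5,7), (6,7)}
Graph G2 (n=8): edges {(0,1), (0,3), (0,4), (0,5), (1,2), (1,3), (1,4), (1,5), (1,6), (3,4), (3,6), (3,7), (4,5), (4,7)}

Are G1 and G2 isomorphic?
No, not isomorphic

The graphs are NOT isomorphic.

Counting triangles (3-cliques): G1 has 17, G2 has 9.
Triangle count is an isomorphism invariant, so differing triangle counts rule out isomorphism.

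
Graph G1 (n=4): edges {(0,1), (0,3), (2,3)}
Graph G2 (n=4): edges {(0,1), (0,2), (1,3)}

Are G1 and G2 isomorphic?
Yes, isomorphic

The graphs are isomorphic.
One valid mapping φ: V(G1) → V(G2): 0→0, 1→2, 2→3, 3→1

Verify φ preserves adjacency — for each edge of G1, its image is an edge of G2:
  (0,1) → (φ(0),φ(1)) = (0,2) ∈ E(G2) ✓
  (0,3) → (φ(0),φ(3)) = (0,1) ∈ E(G2) ✓
  (2,3) → (φ(2),φ(3)) = (1,3) ∈ E(G2) ✓
All 3 edges of G1 map to edges of G2, and |E(G1)| = |E(G2)| = 3, so φ is a bijection on edges as well as vertices. Hence G1 ≅ G2.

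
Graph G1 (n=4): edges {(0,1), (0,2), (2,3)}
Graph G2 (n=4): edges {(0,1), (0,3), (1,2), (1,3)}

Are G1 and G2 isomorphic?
No, not isomorphic

The graphs are NOT isomorphic.

Counting triangles (3-cliques): G1 has 0, G2 has 1.
Triangle count is an isomorphism invariant, so differing triangle counts rule out isomorphism.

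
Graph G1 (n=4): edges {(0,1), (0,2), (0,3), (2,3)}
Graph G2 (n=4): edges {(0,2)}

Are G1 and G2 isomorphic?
No, not isomorphic

The graphs are NOT isomorphic.

Connected components of G1: 1 component(s) with vertex sets [[0, 1, 2, 3]], sizes [4].
Connected components of G2: 3 component(s) with vertex sets [[1], [3], [0, 2]], sizes [1, 1, 2].
The number of connected components (and the multiset of component sizes) is an isomorphism invariant — an isomorphism maps each component of G1 bijectively onto a component of G2. Since G1 has 1 component(s) and G2 has 3, they cannot be isomorphic.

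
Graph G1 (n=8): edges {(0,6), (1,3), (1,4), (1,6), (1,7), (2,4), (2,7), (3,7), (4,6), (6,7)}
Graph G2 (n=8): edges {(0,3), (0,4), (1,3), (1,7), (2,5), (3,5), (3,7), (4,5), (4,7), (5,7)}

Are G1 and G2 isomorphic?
Yes, isomorphic

The graphs are isomorphic.
One valid mapping φ: V(G1) → V(G2): 0→2, 1→7, 2→0, 3→1, 4→4, 5→6, 6→5, 7→3

Verify φ preserves adjacency — for each edge of G1, its image is an edge of G2:
  (0,6) → (φ(0),φ(6)) = (2,5) ∈ E(G2) ✓
  (1,3) → (φ(1),φ(3)) = (1,7) ∈ E(G2) ✓
  (1,4) → (φ(1),φ(4)) = (4,7) ∈ E(G2) ✓
  (1,6) → (φ(1),φ(6)) = (5,7) ∈ E(G2) ✓
  (1,7) → (φ(1),φ(7)) = (3,7) ∈ E(G2) ✓
  (2,4) → (φ(2),φ(4)) = (0,4) ∈ E(G2) ✓
  (2,7) → (φ(2),φ(7)) = (0,3) ∈ E(G2) ✓
  (3,7) → (φ(3),φ(7)) = (1,3) ∈ E(G2) ✓
  (4,6) → (φ(4),φ(6)) = (4,5) ∈ E(G2) ✓
  (6,7) → (φ(6),φ(7)) = (3,5) ∈ E(G2) ✓
All 10 edges of G1 map to edges of G2, and |E(G1)| = |E(G2)| = 10, so φ is a bijection on edges as well as vertices. Hence G1 ≅ G2.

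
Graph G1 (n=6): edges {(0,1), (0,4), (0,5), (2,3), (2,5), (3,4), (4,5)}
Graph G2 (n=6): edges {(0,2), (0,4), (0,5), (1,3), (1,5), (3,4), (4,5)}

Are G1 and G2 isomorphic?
Yes, isomorphic

The graphs are isomorphic.
One valid mapping φ: V(G1) → V(G2): 0→0, 1→2, 2→3, 3→1, 4→5, 5→4

Verify φ preserves adjacency — for each edge of G1, its image is an edge of G2:
  (0,1) → (φ(0),φ(1)) = (0,2) ∈ E(G2) ✓
  (0,4) → (φ(0),φ(4)) = (0,5) ∈ E(G2) ✓
  (0,5) → (φ(0),φ(5)) = (0,4) ∈ E(G2) ✓
  (2,3) → (φ(2),φ(3)) = (1,3) ∈ E(G2) ✓
  (2,5) → (φ(2),φ(5)) = (3,4) ∈ E(G2) ✓
  (3,4) → (φ(3),φ(4)) = (1,5) ∈ E(G2) ✓
  (4,5) → (φ(4),φ(5)) = (4,5) ∈ E(G2) ✓
All 7 edges of G1 map to edges of G2, and |E(G1)| = |E(G2)| = 7, so φ is a bijection on edges as well as vertices. Hence G1 ≅ G2.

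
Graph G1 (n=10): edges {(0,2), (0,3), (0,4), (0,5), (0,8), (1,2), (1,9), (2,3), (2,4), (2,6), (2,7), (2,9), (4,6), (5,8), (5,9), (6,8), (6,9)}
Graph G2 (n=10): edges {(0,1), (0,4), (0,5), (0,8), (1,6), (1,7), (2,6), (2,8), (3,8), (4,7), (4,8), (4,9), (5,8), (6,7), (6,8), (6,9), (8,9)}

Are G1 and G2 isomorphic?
Yes, isomorphic

The graphs are isomorphic.
One valid mapping φ: V(G1) → V(G2): 0→6, 1→5, 2→8, 3→2, 4→9, 5→1, 6→4, 7→3, 8→7, 9→0

Verify φ preserves adjacency — for each edge of G1, its image is an edge of G2:
  (0,2) → (φ(0),φ(2)) = (6,8) ∈ E(G2) ✓
  (0,3) → (φ(0),φ(3)) = (2,6) ∈ E(G2) ✓
  (0,4) → (φ(0),φ(4)) = (6,9) ∈ E(G2) ✓
  (0,5) → (φ(0),φ(5)) = (1,6) ∈ E(G2) ✓
  (0,8) → (φ(0),φ(8)) = (6,7) ∈ E(G2) ✓
  (1,2) → (φ(1),φ(2)) = (5,8) ∈ E(G2) ✓
  (1,9) → (φ(1),φ(9)) = (0,5) ∈ E(G2) ✓
  (2,3) → (φ(2),φ(3)) = (2,8) ∈ E(G2) ✓
  (2,4) → (φ(2),φ(4)) = (8,9) ∈ E(G2) ✓
  (2,6) → (φ(2),φ(6)) = (4,8) ∈ E(G2) ✓
  (2,7) → (φ(2),φ(7)) = (3,8) ∈ E(G2) ✓
  (2,9) → (φ(2),φ(9)) = (0,8) ∈ E(G2) ✓
  (4,6) → (φ(4),φ(6)) = (4,9) ∈ E(G2) ✓
  (5,8) → (φ(5),φ(8)) = (1,7) ∈ E(G2) ✓
  (5,9) → (φ(5),φ(9)) = (0,1) ∈ E(G2) ✓
  (6,8) → (φ(6),φ(8)) = (4,7) ∈ E(G2) ✓
  (6,9) → (φ(6),φ(9)) = (0,4) ∈ E(G2) ✓
All 17 edges of G1 map to edges of G2, and |E(G1)| = |E(G2)| = 17, so φ is a bijection on edges as well as vertices. Hence G1 ≅ G2.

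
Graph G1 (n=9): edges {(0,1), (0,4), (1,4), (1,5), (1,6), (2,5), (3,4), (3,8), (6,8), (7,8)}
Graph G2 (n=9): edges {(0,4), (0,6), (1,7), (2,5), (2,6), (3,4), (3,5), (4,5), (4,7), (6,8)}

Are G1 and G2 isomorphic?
Yes, isomorphic

The graphs are isomorphic.
One valid mapping φ: V(G1) → V(G2): 0→3, 1→4, 2→1, 3→2, 4→5, 5→7, 6→0, 7→8, 8→6

Verify φ preserves adjacency — for each edge of G1, its image is an edge of G2:
  (0,1) → (φ(0),φ(1)) = (3,4) ∈ E(G2) ✓
  (0,4) → (φ(0),φ(4)) = (3,5) ∈ E(G2) ✓
  (1,4) → (φ(1),φ(4)) = (4,5) ∈ E(G2) ✓
  (1,5) → (φ(1),φ(5)) = (4,7) ∈ E(G2) ✓
  (1,6) → (φ(1),φ(6)) = (0,4) ∈ E(G2) ✓
  (2,5) → (φ(2),φ(5)) = (1,7) ∈ E(G2) ✓
  (3,4) → (φ(3),φ(4)) = (2,5) ∈ E(G2) ✓
  (3,8) → (φ(3),φ(8)) = (2,6) ∈ E(G2) ✓
  (6,8) → (φ(6),φ(8)) = (0,6) ∈ E(G2) ✓
  (7,8) → (φ(7),φ(8)) = (6,8) ∈ E(G2) ✓
All 10 edges of G1 map to edges of G2, and |E(G1)| = |E(G2)| = 10, so φ is a bijection on edges as well as vertices. Hence G1 ≅ G2.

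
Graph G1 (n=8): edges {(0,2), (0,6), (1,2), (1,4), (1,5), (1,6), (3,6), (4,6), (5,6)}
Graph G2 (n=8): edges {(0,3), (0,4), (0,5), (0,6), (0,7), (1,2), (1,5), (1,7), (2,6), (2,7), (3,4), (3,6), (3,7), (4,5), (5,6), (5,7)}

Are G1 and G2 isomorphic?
No, not isomorphic

The graphs are NOT isomorphic.

Counting triangles (3-cliques): G1 has 2, G2 has 8.
Triangle count is an isomorphism invariant, so differing triangle counts rule out isomorphism.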